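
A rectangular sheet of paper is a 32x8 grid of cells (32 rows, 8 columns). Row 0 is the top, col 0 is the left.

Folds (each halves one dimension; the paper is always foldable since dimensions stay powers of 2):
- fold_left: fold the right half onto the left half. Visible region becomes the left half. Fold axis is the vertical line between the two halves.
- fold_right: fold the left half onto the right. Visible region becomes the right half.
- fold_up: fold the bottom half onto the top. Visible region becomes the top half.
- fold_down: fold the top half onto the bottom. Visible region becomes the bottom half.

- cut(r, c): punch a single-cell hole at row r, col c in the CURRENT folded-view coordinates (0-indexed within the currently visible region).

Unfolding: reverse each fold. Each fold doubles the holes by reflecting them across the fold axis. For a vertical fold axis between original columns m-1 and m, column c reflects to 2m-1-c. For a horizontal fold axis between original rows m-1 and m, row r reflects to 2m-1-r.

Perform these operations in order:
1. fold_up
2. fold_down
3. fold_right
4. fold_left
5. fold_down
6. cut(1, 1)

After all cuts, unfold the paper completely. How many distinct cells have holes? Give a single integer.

Answer: 32

Derivation:
Op 1 fold_up: fold axis h@16; visible region now rows[0,16) x cols[0,8) = 16x8
Op 2 fold_down: fold axis h@8; visible region now rows[8,16) x cols[0,8) = 8x8
Op 3 fold_right: fold axis v@4; visible region now rows[8,16) x cols[4,8) = 8x4
Op 4 fold_left: fold axis v@6; visible region now rows[8,16) x cols[4,6) = 8x2
Op 5 fold_down: fold axis h@12; visible region now rows[12,16) x cols[4,6) = 4x2
Op 6 cut(1, 1): punch at orig (13,5); cuts so far [(13, 5)]; region rows[12,16) x cols[4,6) = 4x2
Unfold 1 (reflect across h@12): 2 holes -> [(10, 5), (13, 5)]
Unfold 2 (reflect across v@6): 4 holes -> [(10, 5), (10, 6), (13, 5), (13, 6)]
Unfold 3 (reflect across v@4): 8 holes -> [(10, 1), (10, 2), (10, 5), (10, 6), (13, 1), (13, 2), (13, 5), (13, 6)]
Unfold 4 (reflect across h@8): 16 holes -> [(2, 1), (2, 2), (2, 5), (2, 6), (5, 1), (5, 2), (5, 5), (5, 6), (10, 1), (10, 2), (10, 5), (10, 6), (13, 1), (13, 2), (13, 5), (13, 6)]
Unfold 5 (reflect across h@16): 32 holes -> [(2, 1), (2, 2), (2, 5), (2, 6), (5, 1), (5, 2), (5, 5), (5, 6), (10, 1), (10, 2), (10, 5), (10, 6), (13, 1), (13, 2), (13, 5), (13, 6), (18, 1), (18, 2), (18, 5), (18, 6), (21, 1), (21, 2), (21, 5), (21, 6), (26, 1), (26, 2), (26, 5), (26, 6), (29, 1), (29, 2), (29, 5), (29, 6)]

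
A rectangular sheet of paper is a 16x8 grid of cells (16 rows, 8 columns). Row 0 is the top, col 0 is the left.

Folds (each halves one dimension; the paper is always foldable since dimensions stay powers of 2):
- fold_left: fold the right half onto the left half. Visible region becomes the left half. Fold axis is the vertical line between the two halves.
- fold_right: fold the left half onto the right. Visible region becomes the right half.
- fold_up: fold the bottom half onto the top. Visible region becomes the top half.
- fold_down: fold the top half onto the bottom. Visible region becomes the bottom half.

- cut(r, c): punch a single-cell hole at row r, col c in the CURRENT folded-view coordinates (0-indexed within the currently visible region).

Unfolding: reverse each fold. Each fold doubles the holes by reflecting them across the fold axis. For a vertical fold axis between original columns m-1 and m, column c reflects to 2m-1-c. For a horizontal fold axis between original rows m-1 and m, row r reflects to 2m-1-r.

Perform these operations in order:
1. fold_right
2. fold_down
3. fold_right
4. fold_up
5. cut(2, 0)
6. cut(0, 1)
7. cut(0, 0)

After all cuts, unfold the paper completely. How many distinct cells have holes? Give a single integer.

Answer: 48

Derivation:
Op 1 fold_right: fold axis v@4; visible region now rows[0,16) x cols[4,8) = 16x4
Op 2 fold_down: fold axis h@8; visible region now rows[8,16) x cols[4,8) = 8x4
Op 3 fold_right: fold axis v@6; visible region now rows[8,16) x cols[6,8) = 8x2
Op 4 fold_up: fold axis h@12; visible region now rows[8,12) x cols[6,8) = 4x2
Op 5 cut(2, 0): punch at orig (10,6); cuts so far [(10, 6)]; region rows[8,12) x cols[6,8) = 4x2
Op 6 cut(0, 1): punch at orig (8,7); cuts so far [(8, 7), (10, 6)]; region rows[8,12) x cols[6,8) = 4x2
Op 7 cut(0, 0): punch at orig (8,6); cuts so far [(8, 6), (8, 7), (10, 6)]; region rows[8,12) x cols[6,8) = 4x2
Unfold 1 (reflect across h@12): 6 holes -> [(8, 6), (8, 7), (10, 6), (13, 6), (15, 6), (15, 7)]
Unfold 2 (reflect across v@6): 12 holes -> [(8, 4), (8, 5), (8, 6), (8, 7), (10, 5), (10, 6), (13, 5), (13, 6), (15, 4), (15, 5), (15, 6), (15, 7)]
Unfold 3 (reflect across h@8): 24 holes -> [(0, 4), (0, 5), (0, 6), (0, 7), (2, 5), (2, 6), (5, 5), (5, 6), (7, 4), (7, 5), (7, 6), (7, 7), (8, 4), (8, 5), (8, 6), (8, 7), (10, 5), (10, 6), (13, 5), (13, 6), (15, 4), (15, 5), (15, 6), (15, 7)]
Unfold 4 (reflect across v@4): 48 holes -> [(0, 0), (0, 1), (0, 2), (0, 3), (0, 4), (0, 5), (0, 6), (0, 7), (2, 1), (2, 2), (2, 5), (2, 6), (5, 1), (5, 2), (5, 5), (5, 6), (7, 0), (7, 1), (7, 2), (7, 3), (7, 4), (7, 5), (7, 6), (7, 7), (8, 0), (8, 1), (8, 2), (8, 3), (8, 4), (8, 5), (8, 6), (8, 7), (10, 1), (10, 2), (10, 5), (10, 6), (13, 1), (13, 2), (13, 5), (13, 6), (15, 0), (15, 1), (15, 2), (15, 3), (15, 4), (15, 5), (15, 6), (15, 7)]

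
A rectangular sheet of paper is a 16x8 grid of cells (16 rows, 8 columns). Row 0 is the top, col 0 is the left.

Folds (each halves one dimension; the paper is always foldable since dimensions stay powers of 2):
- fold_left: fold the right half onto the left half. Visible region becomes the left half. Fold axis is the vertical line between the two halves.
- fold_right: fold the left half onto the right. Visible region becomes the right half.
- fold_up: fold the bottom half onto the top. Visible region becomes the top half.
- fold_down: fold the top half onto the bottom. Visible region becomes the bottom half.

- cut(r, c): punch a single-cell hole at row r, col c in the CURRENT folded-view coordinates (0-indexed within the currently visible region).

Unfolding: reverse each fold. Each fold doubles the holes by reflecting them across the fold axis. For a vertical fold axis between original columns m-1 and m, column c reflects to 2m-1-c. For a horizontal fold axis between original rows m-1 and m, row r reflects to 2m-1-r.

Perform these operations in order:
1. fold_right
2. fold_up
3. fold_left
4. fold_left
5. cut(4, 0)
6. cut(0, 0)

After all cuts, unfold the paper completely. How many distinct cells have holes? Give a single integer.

Op 1 fold_right: fold axis v@4; visible region now rows[0,16) x cols[4,8) = 16x4
Op 2 fold_up: fold axis h@8; visible region now rows[0,8) x cols[4,8) = 8x4
Op 3 fold_left: fold axis v@6; visible region now rows[0,8) x cols[4,6) = 8x2
Op 4 fold_left: fold axis v@5; visible region now rows[0,8) x cols[4,5) = 8x1
Op 5 cut(4, 0): punch at orig (4,4); cuts so far [(4, 4)]; region rows[0,8) x cols[4,5) = 8x1
Op 6 cut(0, 0): punch at orig (0,4); cuts so far [(0, 4), (4, 4)]; region rows[0,8) x cols[4,5) = 8x1
Unfold 1 (reflect across v@5): 4 holes -> [(0, 4), (0, 5), (4, 4), (4, 5)]
Unfold 2 (reflect across v@6): 8 holes -> [(0, 4), (0, 5), (0, 6), (0, 7), (4, 4), (4, 5), (4, 6), (4, 7)]
Unfold 3 (reflect across h@8): 16 holes -> [(0, 4), (0, 5), (0, 6), (0, 7), (4, 4), (4, 5), (4, 6), (4, 7), (11, 4), (11, 5), (11, 6), (11, 7), (15, 4), (15, 5), (15, 6), (15, 7)]
Unfold 4 (reflect across v@4): 32 holes -> [(0, 0), (0, 1), (0, 2), (0, 3), (0, 4), (0, 5), (0, 6), (0, 7), (4, 0), (4, 1), (4, 2), (4, 3), (4, 4), (4, 5), (4, 6), (4, 7), (11, 0), (11, 1), (11, 2), (11, 3), (11, 4), (11, 5), (11, 6), (11, 7), (15, 0), (15, 1), (15, 2), (15, 3), (15, 4), (15, 5), (15, 6), (15, 7)]

Answer: 32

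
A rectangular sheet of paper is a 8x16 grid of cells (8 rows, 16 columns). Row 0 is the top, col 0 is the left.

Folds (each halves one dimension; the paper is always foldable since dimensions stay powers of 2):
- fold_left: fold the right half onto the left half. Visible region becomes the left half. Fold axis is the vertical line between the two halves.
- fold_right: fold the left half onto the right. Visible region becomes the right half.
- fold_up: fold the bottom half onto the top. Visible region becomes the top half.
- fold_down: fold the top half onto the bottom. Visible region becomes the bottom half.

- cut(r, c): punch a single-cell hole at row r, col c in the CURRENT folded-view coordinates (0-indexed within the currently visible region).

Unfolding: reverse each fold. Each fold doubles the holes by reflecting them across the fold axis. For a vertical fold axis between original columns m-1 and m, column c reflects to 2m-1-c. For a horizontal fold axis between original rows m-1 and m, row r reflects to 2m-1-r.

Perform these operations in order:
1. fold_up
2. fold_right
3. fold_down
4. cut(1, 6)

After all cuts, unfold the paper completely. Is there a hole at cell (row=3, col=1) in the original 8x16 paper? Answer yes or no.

Answer: yes

Derivation:
Op 1 fold_up: fold axis h@4; visible region now rows[0,4) x cols[0,16) = 4x16
Op 2 fold_right: fold axis v@8; visible region now rows[0,4) x cols[8,16) = 4x8
Op 3 fold_down: fold axis h@2; visible region now rows[2,4) x cols[8,16) = 2x8
Op 4 cut(1, 6): punch at orig (3,14); cuts so far [(3, 14)]; region rows[2,4) x cols[8,16) = 2x8
Unfold 1 (reflect across h@2): 2 holes -> [(0, 14), (3, 14)]
Unfold 2 (reflect across v@8): 4 holes -> [(0, 1), (0, 14), (3, 1), (3, 14)]
Unfold 3 (reflect across h@4): 8 holes -> [(0, 1), (0, 14), (3, 1), (3, 14), (4, 1), (4, 14), (7, 1), (7, 14)]
Holes: [(0, 1), (0, 14), (3, 1), (3, 14), (4, 1), (4, 14), (7, 1), (7, 14)]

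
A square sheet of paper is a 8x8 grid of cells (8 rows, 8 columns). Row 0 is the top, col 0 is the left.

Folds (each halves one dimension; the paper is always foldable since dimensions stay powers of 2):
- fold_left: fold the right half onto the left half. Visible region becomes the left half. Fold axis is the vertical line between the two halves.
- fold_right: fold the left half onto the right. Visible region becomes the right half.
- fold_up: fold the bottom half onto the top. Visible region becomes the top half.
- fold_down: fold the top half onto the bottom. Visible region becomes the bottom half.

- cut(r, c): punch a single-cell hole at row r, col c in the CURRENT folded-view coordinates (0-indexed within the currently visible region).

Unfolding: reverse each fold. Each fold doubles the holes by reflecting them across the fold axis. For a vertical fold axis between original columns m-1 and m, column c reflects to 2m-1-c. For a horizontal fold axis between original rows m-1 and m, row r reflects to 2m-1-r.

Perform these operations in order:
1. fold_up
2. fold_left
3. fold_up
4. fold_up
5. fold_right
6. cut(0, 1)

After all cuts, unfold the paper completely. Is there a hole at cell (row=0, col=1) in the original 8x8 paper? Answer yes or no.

Op 1 fold_up: fold axis h@4; visible region now rows[0,4) x cols[0,8) = 4x8
Op 2 fold_left: fold axis v@4; visible region now rows[0,4) x cols[0,4) = 4x4
Op 3 fold_up: fold axis h@2; visible region now rows[0,2) x cols[0,4) = 2x4
Op 4 fold_up: fold axis h@1; visible region now rows[0,1) x cols[0,4) = 1x4
Op 5 fold_right: fold axis v@2; visible region now rows[0,1) x cols[2,4) = 1x2
Op 6 cut(0, 1): punch at orig (0,3); cuts so far [(0, 3)]; region rows[0,1) x cols[2,4) = 1x2
Unfold 1 (reflect across v@2): 2 holes -> [(0, 0), (0, 3)]
Unfold 2 (reflect across h@1): 4 holes -> [(0, 0), (0, 3), (1, 0), (1, 3)]
Unfold 3 (reflect across h@2): 8 holes -> [(0, 0), (0, 3), (1, 0), (1, 3), (2, 0), (2, 3), (3, 0), (3, 3)]
Unfold 4 (reflect across v@4): 16 holes -> [(0, 0), (0, 3), (0, 4), (0, 7), (1, 0), (1, 3), (1, 4), (1, 7), (2, 0), (2, 3), (2, 4), (2, 7), (3, 0), (3, 3), (3, 4), (3, 7)]
Unfold 5 (reflect across h@4): 32 holes -> [(0, 0), (0, 3), (0, 4), (0, 7), (1, 0), (1, 3), (1, 4), (1, 7), (2, 0), (2, 3), (2, 4), (2, 7), (3, 0), (3, 3), (3, 4), (3, 7), (4, 0), (4, 3), (4, 4), (4, 7), (5, 0), (5, 3), (5, 4), (5, 7), (6, 0), (6, 3), (6, 4), (6, 7), (7, 0), (7, 3), (7, 4), (7, 7)]
Holes: [(0, 0), (0, 3), (0, 4), (0, 7), (1, 0), (1, 3), (1, 4), (1, 7), (2, 0), (2, 3), (2, 4), (2, 7), (3, 0), (3, 3), (3, 4), (3, 7), (4, 0), (4, 3), (4, 4), (4, 7), (5, 0), (5, 3), (5, 4), (5, 7), (6, 0), (6, 3), (6, 4), (6, 7), (7, 0), (7, 3), (7, 4), (7, 7)]

Answer: no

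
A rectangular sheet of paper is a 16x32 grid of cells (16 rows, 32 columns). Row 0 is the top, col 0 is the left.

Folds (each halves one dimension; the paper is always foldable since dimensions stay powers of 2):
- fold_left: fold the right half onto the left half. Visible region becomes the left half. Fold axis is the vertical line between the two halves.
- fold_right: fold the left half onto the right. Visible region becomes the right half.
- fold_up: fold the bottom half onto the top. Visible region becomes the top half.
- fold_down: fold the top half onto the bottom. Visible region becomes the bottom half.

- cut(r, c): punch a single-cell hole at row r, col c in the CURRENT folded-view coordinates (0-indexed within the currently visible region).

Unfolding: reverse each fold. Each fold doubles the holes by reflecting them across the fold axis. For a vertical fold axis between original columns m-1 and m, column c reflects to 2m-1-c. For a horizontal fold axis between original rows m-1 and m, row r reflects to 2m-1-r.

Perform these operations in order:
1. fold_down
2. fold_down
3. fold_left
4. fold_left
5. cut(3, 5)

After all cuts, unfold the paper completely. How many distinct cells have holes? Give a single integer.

Answer: 16

Derivation:
Op 1 fold_down: fold axis h@8; visible region now rows[8,16) x cols[0,32) = 8x32
Op 2 fold_down: fold axis h@12; visible region now rows[12,16) x cols[0,32) = 4x32
Op 3 fold_left: fold axis v@16; visible region now rows[12,16) x cols[0,16) = 4x16
Op 4 fold_left: fold axis v@8; visible region now rows[12,16) x cols[0,8) = 4x8
Op 5 cut(3, 5): punch at orig (15,5); cuts so far [(15, 5)]; region rows[12,16) x cols[0,8) = 4x8
Unfold 1 (reflect across v@8): 2 holes -> [(15, 5), (15, 10)]
Unfold 2 (reflect across v@16): 4 holes -> [(15, 5), (15, 10), (15, 21), (15, 26)]
Unfold 3 (reflect across h@12): 8 holes -> [(8, 5), (8, 10), (8, 21), (8, 26), (15, 5), (15, 10), (15, 21), (15, 26)]
Unfold 4 (reflect across h@8): 16 holes -> [(0, 5), (0, 10), (0, 21), (0, 26), (7, 5), (7, 10), (7, 21), (7, 26), (8, 5), (8, 10), (8, 21), (8, 26), (15, 5), (15, 10), (15, 21), (15, 26)]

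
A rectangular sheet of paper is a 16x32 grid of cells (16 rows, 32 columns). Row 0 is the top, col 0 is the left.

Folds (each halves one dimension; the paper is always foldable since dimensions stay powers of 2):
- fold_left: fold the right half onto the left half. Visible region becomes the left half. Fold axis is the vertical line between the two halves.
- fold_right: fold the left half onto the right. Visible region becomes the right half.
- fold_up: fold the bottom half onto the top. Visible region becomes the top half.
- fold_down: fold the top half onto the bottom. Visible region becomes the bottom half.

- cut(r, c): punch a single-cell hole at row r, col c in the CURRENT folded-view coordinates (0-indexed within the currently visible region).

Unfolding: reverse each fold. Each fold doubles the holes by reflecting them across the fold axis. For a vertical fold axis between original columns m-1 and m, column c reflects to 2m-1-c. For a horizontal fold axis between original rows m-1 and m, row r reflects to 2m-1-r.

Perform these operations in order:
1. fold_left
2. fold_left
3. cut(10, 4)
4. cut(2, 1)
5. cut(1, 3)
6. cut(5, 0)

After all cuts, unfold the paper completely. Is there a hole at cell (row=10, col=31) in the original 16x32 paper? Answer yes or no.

Answer: no

Derivation:
Op 1 fold_left: fold axis v@16; visible region now rows[0,16) x cols[0,16) = 16x16
Op 2 fold_left: fold axis v@8; visible region now rows[0,16) x cols[0,8) = 16x8
Op 3 cut(10, 4): punch at orig (10,4); cuts so far [(10, 4)]; region rows[0,16) x cols[0,8) = 16x8
Op 4 cut(2, 1): punch at orig (2,1); cuts so far [(2, 1), (10, 4)]; region rows[0,16) x cols[0,8) = 16x8
Op 5 cut(1, 3): punch at orig (1,3); cuts so far [(1, 3), (2, 1), (10, 4)]; region rows[0,16) x cols[0,8) = 16x8
Op 6 cut(5, 0): punch at orig (5,0); cuts so far [(1, 3), (2, 1), (5, 0), (10, 4)]; region rows[0,16) x cols[0,8) = 16x8
Unfold 1 (reflect across v@8): 8 holes -> [(1, 3), (1, 12), (2, 1), (2, 14), (5, 0), (5, 15), (10, 4), (10, 11)]
Unfold 2 (reflect across v@16): 16 holes -> [(1, 3), (1, 12), (1, 19), (1, 28), (2, 1), (2, 14), (2, 17), (2, 30), (5, 0), (5, 15), (5, 16), (5, 31), (10, 4), (10, 11), (10, 20), (10, 27)]
Holes: [(1, 3), (1, 12), (1, 19), (1, 28), (2, 1), (2, 14), (2, 17), (2, 30), (5, 0), (5, 15), (5, 16), (5, 31), (10, 4), (10, 11), (10, 20), (10, 27)]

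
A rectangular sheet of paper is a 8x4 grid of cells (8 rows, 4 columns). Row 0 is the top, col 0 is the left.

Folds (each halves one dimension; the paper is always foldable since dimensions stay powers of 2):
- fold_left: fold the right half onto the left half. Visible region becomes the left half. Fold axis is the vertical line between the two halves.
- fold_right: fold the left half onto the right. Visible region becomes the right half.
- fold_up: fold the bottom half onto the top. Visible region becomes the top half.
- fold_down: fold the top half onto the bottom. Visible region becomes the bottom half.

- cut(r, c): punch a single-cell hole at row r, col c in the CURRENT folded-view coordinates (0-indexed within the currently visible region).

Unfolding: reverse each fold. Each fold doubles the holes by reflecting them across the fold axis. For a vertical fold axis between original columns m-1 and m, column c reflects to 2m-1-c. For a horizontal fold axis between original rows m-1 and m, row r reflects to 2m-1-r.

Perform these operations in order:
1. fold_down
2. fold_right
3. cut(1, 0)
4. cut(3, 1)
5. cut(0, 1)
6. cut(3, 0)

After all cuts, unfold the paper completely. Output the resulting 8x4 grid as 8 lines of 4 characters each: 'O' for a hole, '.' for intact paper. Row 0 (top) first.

Op 1 fold_down: fold axis h@4; visible region now rows[4,8) x cols[0,4) = 4x4
Op 2 fold_right: fold axis v@2; visible region now rows[4,8) x cols[2,4) = 4x2
Op 3 cut(1, 0): punch at orig (5,2); cuts so far [(5, 2)]; region rows[4,8) x cols[2,4) = 4x2
Op 4 cut(3, 1): punch at orig (7,3); cuts so far [(5, 2), (7, 3)]; region rows[4,8) x cols[2,4) = 4x2
Op 5 cut(0, 1): punch at orig (4,3); cuts so far [(4, 3), (5, 2), (7, 3)]; region rows[4,8) x cols[2,4) = 4x2
Op 6 cut(3, 0): punch at orig (7,2); cuts so far [(4, 3), (5, 2), (7, 2), (7, 3)]; region rows[4,8) x cols[2,4) = 4x2
Unfold 1 (reflect across v@2): 8 holes -> [(4, 0), (4, 3), (5, 1), (5, 2), (7, 0), (7, 1), (7, 2), (7, 3)]
Unfold 2 (reflect across h@4): 16 holes -> [(0, 0), (0, 1), (0, 2), (0, 3), (2, 1), (2, 2), (3, 0), (3, 3), (4, 0), (4, 3), (5, 1), (5, 2), (7, 0), (7, 1), (7, 2), (7, 3)]

Answer: OOOO
....
.OO.
O..O
O..O
.OO.
....
OOOO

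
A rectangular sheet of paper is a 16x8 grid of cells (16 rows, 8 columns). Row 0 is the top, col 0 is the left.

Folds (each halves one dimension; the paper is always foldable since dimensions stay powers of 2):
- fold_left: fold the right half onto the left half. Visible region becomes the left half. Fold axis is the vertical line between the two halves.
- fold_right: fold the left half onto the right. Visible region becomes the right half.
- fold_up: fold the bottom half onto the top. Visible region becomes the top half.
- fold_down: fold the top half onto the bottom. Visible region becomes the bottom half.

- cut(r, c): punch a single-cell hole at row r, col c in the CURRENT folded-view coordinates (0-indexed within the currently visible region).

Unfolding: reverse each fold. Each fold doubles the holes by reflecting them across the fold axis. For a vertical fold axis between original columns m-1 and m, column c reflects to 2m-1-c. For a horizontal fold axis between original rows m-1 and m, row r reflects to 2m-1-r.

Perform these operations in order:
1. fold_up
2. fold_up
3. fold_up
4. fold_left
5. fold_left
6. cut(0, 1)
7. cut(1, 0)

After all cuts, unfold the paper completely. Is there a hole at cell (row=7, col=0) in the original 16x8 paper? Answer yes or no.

Answer: no

Derivation:
Op 1 fold_up: fold axis h@8; visible region now rows[0,8) x cols[0,8) = 8x8
Op 2 fold_up: fold axis h@4; visible region now rows[0,4) x cols[0,8) = 4x8
Op 3 fold_up: fold axis h@2; visible region now rows[0,2) x cols[0,8) = 2x8
Op 4 fold_left: fold axis v@4; visible region now rows[0,2) x cols[0,4) = 2x4
Op 5 fold_left: fold axis v@2; visible region now rows[0,2) x cols[0,2) = 2x2
Op 6 cut(0, 1): punch at orig (0,1); cuts so far [(0, 1)]; region rows[0,2) x cols[0,2) = 2x2
Op 7 cut(1, 0): punch at orig (1,0); cuts so far [(0, 1), (1, 0)]; region rows[0,2) x cols[0,2) = 2x2
Unfold 1 (reflect across v@2): 4 holes -> [(0, 1), (0, 2), (1, 0), (1, 3)]
Unfold 2 (reflect across v@4): 8 holes -> [(0, 1), (0, 2), (0, 5), (0, 6), (1, 0), (1, 3), (1, 4), (1, 7)]
Unfold 3 (reflect across h@2): 16 holes -> [(0, 1), (0, 2), (0, 5), (0, 6), (1, 0), (1, 3), (1, 4), (1, 7), (2, 0), (2, 3), (2, 4), (2, 7), (3, 1), (3, 2), (3, 5), (3, 6)]
Unfold 4 (reflect across h@4): 32 holes -> [(0, 1), (0, 2), (0, 5), (0, 6), (1, 0), (1, 3), (1, 4), (1, 7), (2, 0), (2, 3), (2, 4), (2, 7), (3, 1), (3, 2), (3, 5), (3, 6), (4, 1), (4, 2), (4, 5), (4, 6), (5, 0), (5, 3), (5, 4), (5, 7), (6, 0), (6, 3), (6, 4), (6, 7), (7, 1), (7, 2), (7, 5), (7, 6)]
Unfold 5 (reflect across h@8): 64 holes -> [(0, 1), (0, 2), (0, 5), (0, 6), (1, 0), (1, 3), (1, 4), (1, 7), (2, 0), (2, 3), (2, 4), (2, 7), (3, 1), (3, 2), (3, 5), (3, 6), (4, 1), (4, 2), (4, 5), (4, 6), (5, 0), (5, 3), (5, 4), (5, 7), (6, 0), (6, 3), (6, 4), (6, 7), (7, 1), (7, 2), (7, 5), (7, 6), (8, 1), (8, 2), (8, 5), (8, 6), (9, 0), (9, 3), (9, 4), (9, 7), (10, 0), (10, 3), (10, 4), (10, 7), (11, 1), (11, 2), (11, 5), (11, 6), (12, 1), (12, 2), (12, 5), (12, 6), (13, 0), (13, 3), (13, 4), (13, 7), (14, 0), (14, 3), (14, 4), (14, 7), (15, 1), (15, 2), (15, 5), (15, 6)]
Holes: [(0, 1), (0, 2), (0, 5), (0, 6), (1, 0), (1, 3), (1, 4), (1, 7), (2, 0), (2, 3), (2, 4), (2, 7), (3, 1), (3, 2), (3, 5), (3, 6), (4, 1), (4, 2), (4, 5), (4, 6), (5, 0), (5, 3), (5, 4), (5, 7), (6, 0), (6, 3), (6, 4), (6, 7), (7, 1), (7, 2), (7, 5), (7, 6), (8, 1), (8, 2), (8, 5), (8, 6), (9, 0), (9, 3), (9, 4), (9, 7), (10, 0), (10, 3), (10, 4), (10, 7), (11, 1), (11, 2), (11, 5), (11, 6), (12, 1), (12, 2), (12, 5), (12, 6), (13, 0), (13, 3), (13, 4), (13, 7), (14, 0), (14, 3), (14, 4), (14, 7), (15, 1), (15, 2), (15, 5), (15, 6)]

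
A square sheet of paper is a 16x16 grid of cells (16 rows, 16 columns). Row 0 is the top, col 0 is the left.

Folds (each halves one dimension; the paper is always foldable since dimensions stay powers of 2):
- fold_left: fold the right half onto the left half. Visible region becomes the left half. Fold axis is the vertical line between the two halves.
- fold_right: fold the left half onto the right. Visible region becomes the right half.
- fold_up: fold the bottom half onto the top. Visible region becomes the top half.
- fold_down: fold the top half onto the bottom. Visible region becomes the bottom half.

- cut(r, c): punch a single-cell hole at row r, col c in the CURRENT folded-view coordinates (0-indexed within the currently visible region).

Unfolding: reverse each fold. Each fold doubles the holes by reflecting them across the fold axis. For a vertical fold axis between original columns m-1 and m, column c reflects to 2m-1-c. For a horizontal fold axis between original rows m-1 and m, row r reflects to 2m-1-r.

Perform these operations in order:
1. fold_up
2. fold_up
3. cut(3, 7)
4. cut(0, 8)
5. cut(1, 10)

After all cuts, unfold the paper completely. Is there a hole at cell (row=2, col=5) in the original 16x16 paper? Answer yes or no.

Answer: no

Derivation:
Op 1 fold_up: fold axis h@8; visible region now rows[0,8) x cols[0,16) = 8x16
Op 2 fold_up: fold axis h@4; visible region now rows[0,4) x cols[0,16) = 4x16
Op 3 cut(3, 7): punch at orig (3,7); cuts so far [(3, 7)]; region rows[0,4) x cols[0,16) = 4x16
Op 4 cut(0, 8): punch at orig (0,8); cuts so far [(0, 8), (3, 7)]; region rows[0,4) x cols[0,16) = 4x16
Op 5 cut(1, 10): punch at orig (1,10); cuts so far [(0, 8), (1, 10), (3, 7)]; region rows[0,4) x cols[0,16) = 4x16
Unfold 1 (reflect across h@4): 6 holes -> [(0, 8), (1, 10), (3, 7), (4, 7), (6, 10), (7, 8)]
Unfold 2 (reflect across h@8): 12 holes -> [(0, 8), (1, 10), (3, 7), (4, 7), (6, 10), (7, 8), (8, 8), (9, 10), (11, 7), (12, 7), (14, 10), (15, 8)]
Holes: [(0, 8), (1, 10), (3, 7), (4, 7), (6, 10), (7, 8), (8, 8), (9, 10), (11, 7), (12, 7), (14, 10), (15, 8)]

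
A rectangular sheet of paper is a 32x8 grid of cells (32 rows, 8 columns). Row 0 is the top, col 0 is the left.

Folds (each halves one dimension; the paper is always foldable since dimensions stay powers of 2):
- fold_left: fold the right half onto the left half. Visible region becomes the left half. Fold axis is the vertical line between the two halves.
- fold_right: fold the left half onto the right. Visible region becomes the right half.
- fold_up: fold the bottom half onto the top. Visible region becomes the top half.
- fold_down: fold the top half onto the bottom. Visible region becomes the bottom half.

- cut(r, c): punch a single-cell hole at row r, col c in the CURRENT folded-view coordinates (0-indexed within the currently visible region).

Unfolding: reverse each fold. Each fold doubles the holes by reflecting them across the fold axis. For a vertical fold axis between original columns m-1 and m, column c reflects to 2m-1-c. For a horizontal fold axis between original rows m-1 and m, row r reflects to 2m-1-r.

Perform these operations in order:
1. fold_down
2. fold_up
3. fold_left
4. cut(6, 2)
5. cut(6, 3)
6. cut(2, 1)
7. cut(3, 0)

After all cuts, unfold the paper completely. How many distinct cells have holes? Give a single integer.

Answer: 32

Derivation:
Op 1 fold_down: fold axis h@16; visible region now rows[16,32) x cols[0,8) = 16x8
Op 2 fold_up: fold axis h@24; visible region now rows[16,24) x cols[0,8) = 8x8
Op 3 fold_left: fold axis v@4; visible region now rows[16,24) x cols[0,4) = 8x4
Op 4 cut(6, 2): punch at orig (22,2); cuts so far [(22, 2)]; region rows[16,24) x cols[0,4) = 8x4
Op 5 cut(6, 3): punch at orig (22,3); cuts so far [(22, 2), (22, 3)]; region rows[16,24) x cols[0,4) = 8x4
Op 6 cut(2, 1): punch at orig (18,1); cuts so far [(18, 1), (22, 2), (22, 3)]; region rows[16,24) x cols[0,4) = 8x4
Op 7 cut(3, 0): punch at orig (19,0); cuts so far [(18, 1), (19, 0), (22, 2), (22, 3)]; region rows[16,24) x cols[0,4) = 8x4
Unfold 1 (reflect across v@4): 8 holes -> [(18, 1), (18, 6), (19, 0), (19, 7), (22, 2), (22, 3), (22, 4), (22, 5)]
Unfold 2 (reflect across h@24): 16 holes -> [(18, 1), (18, 6), (19, 0), (19, 7), (22, 2), (22, 3), (22, 4), (22, 5), (25, 2), (25, 3), (25, 4), (25, 5), (28, 0), (28, 7), (29, 1), (29, 6)]
Unfold 3 (reflect across h@16): 32 holes -> [(2, 1), (2, 6), (3, 0), (3, 7), (6, 2), (6, 3), (6, 4), (6, 5), (9, 2), (9, 3), (9, 4), (9, 5), (12, 0), (12, 7), (13, 1), (13, 6), (18, 1), (18, 6), (19, 0), (19, 7), (22, 2), (22, 3), (22, 4), (22, 5), (25, 2), (25, 3), (25, 4), (25, 5), (28, 0), (28, 7), (29, 1), (29, 6)]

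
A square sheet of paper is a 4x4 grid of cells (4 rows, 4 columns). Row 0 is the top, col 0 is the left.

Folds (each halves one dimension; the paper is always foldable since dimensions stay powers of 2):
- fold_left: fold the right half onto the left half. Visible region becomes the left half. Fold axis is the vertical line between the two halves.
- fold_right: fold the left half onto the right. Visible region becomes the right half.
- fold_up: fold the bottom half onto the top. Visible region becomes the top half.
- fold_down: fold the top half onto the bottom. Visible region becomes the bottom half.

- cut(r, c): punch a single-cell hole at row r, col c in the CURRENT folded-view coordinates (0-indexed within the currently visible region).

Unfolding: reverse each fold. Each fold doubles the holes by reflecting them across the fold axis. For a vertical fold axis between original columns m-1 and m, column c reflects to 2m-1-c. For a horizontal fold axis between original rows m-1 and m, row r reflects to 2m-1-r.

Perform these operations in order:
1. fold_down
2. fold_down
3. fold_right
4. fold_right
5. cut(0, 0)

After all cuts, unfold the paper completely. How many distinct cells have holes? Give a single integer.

Answer: 16

Derivation:
Op 1 fold_down: fold axis h@2; visible region now rows[2,4) x cols[0,4) = 2x4
Op 2 fold_down: fold axis h@3; visible region now rows[3,4) x cols[0,4) = 1x4
Op 3 fold_right: fold axis v@2; visible region now rows[3,4) x cols[2,4) = 1x2
Op 4 fold_right: fold axis v@3; visible region now rows[3,4) x cols[3,4) = 1x1
Op 5 cut(0, 0): punch at orig (3,3); cuts so far [(3, 3)]; region rows[3,4) x cols[3,4) = 1x1
Unfold 1 (reflect across v@3): 2 holes -> [(3, 2), (3, 3)]
Unfold 2 (reflect across v@2): 4 holes -> [(3, 0), (3, 1), (3, 2), (3, 3)]
Unfold 3 (reflect across h@3): 8 holes -> [(2, 0), (2, 1), (2, 2), (2, 3), (3, 0), (3, 1), (3, 2), (3, 3)]
Unfold 4 (reflect across h@2): 16 holes -> [(0, 0), (0, 1), (0, 2), (0, 3), (1, 0), (1, 1), (1, 2), (1, 3), (2, 0), (2, 1), (2, 2), (2, 3), (3, 0), (3, 1), (3, 2), (3, 3)]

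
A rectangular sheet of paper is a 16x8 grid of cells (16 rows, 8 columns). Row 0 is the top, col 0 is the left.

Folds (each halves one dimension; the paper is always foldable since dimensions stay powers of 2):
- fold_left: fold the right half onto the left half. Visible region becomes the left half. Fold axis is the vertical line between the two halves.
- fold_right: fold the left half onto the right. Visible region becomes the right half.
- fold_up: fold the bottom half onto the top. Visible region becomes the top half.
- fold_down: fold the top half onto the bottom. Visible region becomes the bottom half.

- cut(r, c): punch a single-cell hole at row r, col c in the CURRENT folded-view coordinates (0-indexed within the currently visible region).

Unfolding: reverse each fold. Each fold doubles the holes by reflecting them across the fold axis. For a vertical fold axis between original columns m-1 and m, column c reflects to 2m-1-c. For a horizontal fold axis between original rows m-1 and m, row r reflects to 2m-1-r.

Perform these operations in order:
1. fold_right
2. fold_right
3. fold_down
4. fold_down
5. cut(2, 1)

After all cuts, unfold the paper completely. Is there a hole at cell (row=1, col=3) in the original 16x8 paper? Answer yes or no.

Op 1 fold_right: fold axis v@4; visible region now rows[0,16) x cols[4,8) = 16x4
Op 2 fold_right: fold axis v@6; visible region now rows[0,16) x cols[6,8) = 16x2
Op 3 fold_down: fold axis h@8; visible region now rows[8,16) x cols[6,8) = 8x2
Op 4 fold_down: fold axis h@12; visible region now rows[12,16) x cols[6,8) = 4x2
Op 5 cut(2, 1): punch at orig (14,7); cuts so far [(14, 7)]; region rows[12,16) x cols[6,8) = 4x2
Unfold 1 (reflect across h@12): 2 holes -> [(9, 7), (14, 7)]
Unfold 2 (reflect across h@8): 4 holes -> [(1, 7), (6, 7), (9, 7), (14, 7)]
Unfold 3 (reflect across v@6): 8 holes -> [(1, 4), (1, 7), (6, 4), (6, 7), (9, 4), (9, 7), (14, 4), (14, 7)]
Unfold 4 (reflect across v@4): 16 holes -> [(1, 0), (1, 3), (1, 4), (1, 7), (6, 0), (6, 3), (6, 4), (6, 7), (9, 0), (9, 3), (9, 4), (9, 7), (14, 0), (14, 3), (14, 4), (14, 7)]
Holes: [(1, 0), (1, 3), (1, 4), (1, 7), (6, 0), (6, 3), (6, 4), (6, 7), (9, 0), (9, 3), (9, 4), (9, 7), (14, 0), (14, 3), (14, 4), (14, 7)]

Answer: yes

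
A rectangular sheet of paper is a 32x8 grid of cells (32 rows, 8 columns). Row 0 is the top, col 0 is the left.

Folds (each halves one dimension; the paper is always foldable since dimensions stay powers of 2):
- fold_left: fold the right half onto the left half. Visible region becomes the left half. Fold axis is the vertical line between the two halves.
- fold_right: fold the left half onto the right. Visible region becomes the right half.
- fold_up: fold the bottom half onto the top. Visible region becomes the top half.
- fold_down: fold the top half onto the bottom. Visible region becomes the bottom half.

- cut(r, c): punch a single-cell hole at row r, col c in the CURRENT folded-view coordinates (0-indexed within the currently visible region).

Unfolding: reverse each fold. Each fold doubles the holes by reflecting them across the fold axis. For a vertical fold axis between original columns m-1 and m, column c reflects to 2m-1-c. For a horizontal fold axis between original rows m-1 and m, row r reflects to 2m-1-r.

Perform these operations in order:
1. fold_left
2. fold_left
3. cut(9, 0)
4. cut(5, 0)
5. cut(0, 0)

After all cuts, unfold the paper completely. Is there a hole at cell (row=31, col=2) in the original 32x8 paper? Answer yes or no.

Op 1 fold_left: fold axis v@4; visible region now rows[0,32) x cols[0,4) = 32x4
Op 2 fold_left: fold axis v@2; visible region now rows[0,32) x cols[0,2) = 32x2
Op 3 cut(9, 0): punch at orig (9,0); cuts so far [(9, 0)]; region rows[0,32) x cols[0,2) = 32x2
Op 4 cut(5, 0): punch at orig (5,0); cuts so far [(5, 0), (9, 0)]; region rows[0,32) x cols[0,2) = 32x2
Op 5 cut(0, 0): punch at orig (0,0); cuts so far [(0, 0), (5, 0), (9, 0)]; region rows[0,32) x cols[0,2) = 32x2
Unfold 1 (reflect across v@2): 6 holes -> [(0, 0), (0, 3), (5, 0), (5, 3), (9, 0), (9, 3)]
Unfold 2 (reflect across v@4): 12 holes -> [(0, 0), (0, 3), (0, 4), (0, 7), (5, 0), (5, 3), (5, 4), (5, 7), (9, 0), (9, 3), (9, 4), (9, 7)]
Holes: [(0, 0), (0, 3), (0, 4), (0, 7), (5, 0), (5, 3), (5, 4), (5, 7), (9, 0), (9, 3), (9, 4), (9, 7)]

Answer: no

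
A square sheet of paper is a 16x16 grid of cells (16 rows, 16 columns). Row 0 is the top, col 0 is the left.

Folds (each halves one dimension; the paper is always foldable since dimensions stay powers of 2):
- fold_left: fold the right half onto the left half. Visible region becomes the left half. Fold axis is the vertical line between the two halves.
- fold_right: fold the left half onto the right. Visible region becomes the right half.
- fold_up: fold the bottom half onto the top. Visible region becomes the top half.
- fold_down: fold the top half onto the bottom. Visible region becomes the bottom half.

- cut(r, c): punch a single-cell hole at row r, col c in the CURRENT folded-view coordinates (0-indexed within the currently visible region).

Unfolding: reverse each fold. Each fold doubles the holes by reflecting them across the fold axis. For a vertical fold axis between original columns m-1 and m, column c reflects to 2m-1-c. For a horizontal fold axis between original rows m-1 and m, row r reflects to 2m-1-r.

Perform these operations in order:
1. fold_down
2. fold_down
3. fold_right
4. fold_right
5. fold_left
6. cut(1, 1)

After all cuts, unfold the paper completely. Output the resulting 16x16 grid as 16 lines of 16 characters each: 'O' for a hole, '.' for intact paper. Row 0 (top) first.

Answer: ................
................
.OO..OO..OO..OO.
................
................
.OO..OO..OO..OO.
................
................
................
................
.OO..OO..OO..OO.
................
................
.OO..OO..OO..OO.
................
................

Derivation:
Op 1 fold_down: fold axis h@8; visible region now rows[8,16) x cols[0,16) = 8x16
Op 2 fold_down: fold axis h@12; visible region now rows[12,16) x cols[0,16) = 4x16
Op 3 fold_right: fold axis v@8; visible region now rows[12,16) x cols[8,16) = 4x8
Op 4 fold_right: fold axis v@12; visible region now rows[12,16) x cols[12,16) = 4x4
Op 5 fold_left: fold axis v@14; visible region now rows[12,16) x cols[12,14) = 4x2
Op 6 cut(1, 1): punch at orig (13,13); cuts so far [(13, 13)]; region rows[12,16) x cols[12,14) = 4x2
Unfold 1 (reflect across v@14): 2 holes -> [(13, 13), (13, 14)]
Unfold 2 (reflect across v@12): 4 holes -> [(13, 9), (13, 10), (13, 13), (13, 14)]
Unfold 3 (reflect across v@8): 8 holes -> [(13, 1), (13, 2), (13, 5), (13, 6), (13, 9), (13, 10), (13, 13), (13, 14)]
Unfold 4 (reflect across h@12): 16 holes -> [(10, 1), (10, 2), (10, 5), (10, 6), (10, 9), (10, 10), (10, 13), (10, 14), (13, 1), (13, 2), (13, 5), (13, 6), (13, 9), (13, 10), (13, 13), (13, 14)]
Unfold 5 (reflect across h@8): 32 holes -> [(2, 1), (2, 2), (2, 5), (2, 6), (2, 9), (2, 10), (2, 13), (2, 14), (5, 1), (5, 2), (5, 5), (5, 6), (5, 9), (5, 10), (5, 13), (5, 14), (10, 1), (10, 2), (10, 5), (10, 6), (10, 9), (10, 10), (10, 13), (10, 14), (13, 1), (13, 2), (13, 5), (13, 6), (13, 9), (13, 10), (13, 13), (13, 14)]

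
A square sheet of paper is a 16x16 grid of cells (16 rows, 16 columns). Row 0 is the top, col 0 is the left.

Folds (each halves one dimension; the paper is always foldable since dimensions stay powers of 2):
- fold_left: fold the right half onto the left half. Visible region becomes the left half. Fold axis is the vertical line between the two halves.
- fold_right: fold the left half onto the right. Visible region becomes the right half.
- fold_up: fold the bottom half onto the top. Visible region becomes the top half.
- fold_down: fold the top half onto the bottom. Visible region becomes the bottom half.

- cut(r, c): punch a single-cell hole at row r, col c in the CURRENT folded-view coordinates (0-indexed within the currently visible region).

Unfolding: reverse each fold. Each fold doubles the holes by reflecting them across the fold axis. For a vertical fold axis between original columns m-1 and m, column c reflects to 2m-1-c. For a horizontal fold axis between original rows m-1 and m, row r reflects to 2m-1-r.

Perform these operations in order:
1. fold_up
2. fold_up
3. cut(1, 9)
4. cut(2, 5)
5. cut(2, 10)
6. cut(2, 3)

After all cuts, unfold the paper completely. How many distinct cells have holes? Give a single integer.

Op 1 fold_up: fold axis h@8; visible region now rows[0,8) x cols[0,16) = 8x16
Op 2 fold_up: fold axis h@4; visible region now rows[0,4) x cols[0,16) = 4x16
Op 3 cut(1, 9): punch at orig (1,9); cuts so far [(1, 9)]; region rows[0,4) x cols[0,16) = 4x16
Op 4 cut(2, 5): punch at orig (2,5); cuts so far [(1, 9), (2, 5)]; region rows[0,4) x cols[0,16) = 4x16
Op 5 cut(2, 10): punch at orig (2,10); cuts so far [(1, 9), (2, 5), (2, 10)]; region rows[0,4) x cols[0,16) = 4x16
Op 6 cut(2, 3): punch at orig (2,3); cuts so far [(1, 9), (2, 3), (2, 5), (2, 10)]; region rows[0,4) x cols[0,16) = 4x16
Unfold 1 (reflect across h@4): 8 holes -> [(1, 9), (2, 3), (2, 5), (2, 10), (5, 3), (5, 5), (5, 10), (6, 9)]
Unfold 2 (reflect across h@8): 16 holes -> [(1, 9), (2, 3), (2, 5), (2, 10), (5, 3), (5, 5), (5, 10), (6, 9), (9, 9), (10, 3), (10, 5), (10, 10), (13, 3), (13, 5), (13, 10), (14, 9)]

Answer: 16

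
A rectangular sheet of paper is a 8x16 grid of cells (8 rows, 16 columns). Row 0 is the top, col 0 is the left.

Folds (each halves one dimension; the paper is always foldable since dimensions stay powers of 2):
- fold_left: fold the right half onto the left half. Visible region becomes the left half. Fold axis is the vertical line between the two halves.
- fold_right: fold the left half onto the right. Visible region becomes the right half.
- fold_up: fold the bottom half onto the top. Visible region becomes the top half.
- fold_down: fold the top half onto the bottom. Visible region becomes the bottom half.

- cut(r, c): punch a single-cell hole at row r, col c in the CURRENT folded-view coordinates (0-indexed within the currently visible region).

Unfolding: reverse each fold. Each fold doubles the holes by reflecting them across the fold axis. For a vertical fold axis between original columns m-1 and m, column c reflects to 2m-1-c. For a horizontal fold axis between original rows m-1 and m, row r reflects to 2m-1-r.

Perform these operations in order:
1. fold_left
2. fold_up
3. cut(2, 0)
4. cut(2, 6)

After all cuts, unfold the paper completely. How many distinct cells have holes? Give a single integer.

Answer: 8

Derivation:
Op 1 fold_left: fold axis v@8; visible region now rows[0,8) x cols[0,8) = 8x8
Op 2 fold_up: fold axis h@4; visible region now rows[0,4) x cols[0,8) = 4x8
Op 3 cut(2, 0): punch at orig (2,0); cuts so far [(2, 0)]; region rows[0,4) x cols[0,8) = 4x8
Op 4 cut(2, 6): punch at orig (2,6); cuts so far [(2, 0), (2, 6)]; region rows[0,4) x cols[0,8) = 4x8
Unfold 1 (reflect across h@4): 4 holes -> [(2, 0), (2, 6), (5, 0), (5, 6)]
Unfold 2 (reflect across v@8): 8 holes -> [(2, 0), (2, 6), (2, 9), (2, 15), (5, 0), (5, 6), (5, 9), (5, 15)]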